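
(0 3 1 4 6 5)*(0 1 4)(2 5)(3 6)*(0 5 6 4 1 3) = (0 4)(1 5 3)(2 6)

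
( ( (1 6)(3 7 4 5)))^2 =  (3 4)(5 7)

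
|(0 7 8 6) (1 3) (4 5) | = 4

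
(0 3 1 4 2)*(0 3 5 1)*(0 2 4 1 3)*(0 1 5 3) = (0 3 2 1 5)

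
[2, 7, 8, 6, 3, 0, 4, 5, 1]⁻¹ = [5, 8, 0, 4, 6, 7, 3, 1, 2]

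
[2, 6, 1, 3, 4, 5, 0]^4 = [0, 1, 2, 3, 4, 5, 6]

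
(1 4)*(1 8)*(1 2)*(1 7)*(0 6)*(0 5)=(0 6 5)(1 4 8 2 7)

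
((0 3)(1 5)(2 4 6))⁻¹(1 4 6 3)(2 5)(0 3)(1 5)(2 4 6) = (0 5 6 2)(1 4)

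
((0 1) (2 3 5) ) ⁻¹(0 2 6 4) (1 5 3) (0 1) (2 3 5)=(0 2 5) (1 3 6 4) 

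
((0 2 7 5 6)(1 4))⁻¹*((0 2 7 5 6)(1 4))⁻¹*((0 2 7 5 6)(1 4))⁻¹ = (0 7 6 2 5)(1 4)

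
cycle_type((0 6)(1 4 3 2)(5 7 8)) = 2.3.4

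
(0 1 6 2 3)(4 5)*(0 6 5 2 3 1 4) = (0 4 2 1 5)(3 6)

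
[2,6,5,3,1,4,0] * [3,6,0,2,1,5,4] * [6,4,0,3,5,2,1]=[6,5,2,0,1,4,3]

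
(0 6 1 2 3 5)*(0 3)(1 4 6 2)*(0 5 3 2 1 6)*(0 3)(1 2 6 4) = (0 2 5 6 1 4 3)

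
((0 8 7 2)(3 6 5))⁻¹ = (0 2 7 8)(3 5 6)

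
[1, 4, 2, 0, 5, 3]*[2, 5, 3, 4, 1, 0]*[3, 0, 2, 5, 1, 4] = [4, 0, 5, 2, 3, 1]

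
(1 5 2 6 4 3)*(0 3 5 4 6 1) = (0 3)(1 4 5 2)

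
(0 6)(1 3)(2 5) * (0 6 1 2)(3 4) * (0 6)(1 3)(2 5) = (0 3 5 6)(1 4)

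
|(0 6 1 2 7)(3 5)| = 10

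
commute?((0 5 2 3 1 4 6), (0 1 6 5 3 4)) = no:(0 5 2 3 1 4 6)*(0 1 6 5 3 4) = (0 3 6 1)(2 4 5), (0 1 6 5 3 4)*(0 5 2 3 1 4 6) = (0 4 5 1)(2 3 6)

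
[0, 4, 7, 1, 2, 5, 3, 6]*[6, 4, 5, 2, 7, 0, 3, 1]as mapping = [0→6, 1→7, 2→1, 3→4, 4→5, 5→0, 6→2, 7→3]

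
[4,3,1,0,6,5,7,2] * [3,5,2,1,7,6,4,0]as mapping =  [0→7,1→1,2→5,3→3,4→4,5→6,6→0,7→2]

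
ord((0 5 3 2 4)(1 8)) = 10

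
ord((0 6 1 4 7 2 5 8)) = 8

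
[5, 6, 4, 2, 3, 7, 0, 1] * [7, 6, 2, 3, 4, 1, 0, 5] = [1, 0, 4, 2, 3, 5, 7, 6]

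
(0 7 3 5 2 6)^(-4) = (0 3 2)(5 6 7)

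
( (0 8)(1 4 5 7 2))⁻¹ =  (0 8)(1 2 7 5 4)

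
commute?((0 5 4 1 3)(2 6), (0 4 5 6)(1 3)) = no:(0 5 4 1 3)(2 6)*(0 4 5 6)(1 3) = (0 6 2)(3 4), (0 4 5 6)(1 3)*(0 5 4 1 3)(2 6) = (0 1)(2 6 5)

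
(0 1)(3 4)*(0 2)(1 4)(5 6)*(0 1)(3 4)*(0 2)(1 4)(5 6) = (0 3 2 4 1)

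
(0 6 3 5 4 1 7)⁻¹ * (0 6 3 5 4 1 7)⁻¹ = (0 1 5 6 7 4 3)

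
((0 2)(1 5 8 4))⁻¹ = (0 2)(1 4 8 5)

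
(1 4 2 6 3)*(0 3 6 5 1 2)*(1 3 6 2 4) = (0 6 2 5 3 4)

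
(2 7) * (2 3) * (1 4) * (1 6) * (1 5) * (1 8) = (1 4 6 5 8)(2 7 3)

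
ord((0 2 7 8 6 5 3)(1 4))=14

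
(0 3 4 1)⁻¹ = (0 1 4 3)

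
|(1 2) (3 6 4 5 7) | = 10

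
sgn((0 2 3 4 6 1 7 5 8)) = 1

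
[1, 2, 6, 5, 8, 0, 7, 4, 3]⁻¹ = [5, 0, 1, 8, 7, 3, 2, 6, 4]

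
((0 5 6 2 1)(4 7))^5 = (4 7)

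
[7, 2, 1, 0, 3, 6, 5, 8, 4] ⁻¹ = [3, 2, 1, 4, 8, 6, 5, 0, 7] 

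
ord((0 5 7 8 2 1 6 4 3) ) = 9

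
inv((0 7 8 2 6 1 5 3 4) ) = (0 4 3 5 1 6 2 8 7) 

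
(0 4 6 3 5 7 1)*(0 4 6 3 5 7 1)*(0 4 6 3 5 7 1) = (0 3 1 6 7 4 5)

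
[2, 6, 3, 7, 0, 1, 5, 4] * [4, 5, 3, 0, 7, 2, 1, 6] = [3, 1, 0, 6, 4, 5, 2, 7]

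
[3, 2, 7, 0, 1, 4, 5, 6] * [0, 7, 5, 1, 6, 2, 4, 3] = [1, 5, 3, 0, 7, 6, 2, 4]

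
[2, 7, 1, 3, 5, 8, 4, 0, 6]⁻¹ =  [7, 2, 0, 3, 6, 4, 8, 1, 5]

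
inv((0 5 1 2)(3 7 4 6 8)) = (0 2 1 5)(3 8 6 4 7)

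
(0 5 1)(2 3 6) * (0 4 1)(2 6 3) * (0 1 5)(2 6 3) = (1 4 5)(2 6 3)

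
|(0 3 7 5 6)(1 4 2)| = 15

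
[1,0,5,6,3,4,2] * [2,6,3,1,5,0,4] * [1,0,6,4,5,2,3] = [3,6,1,5,0,2,4]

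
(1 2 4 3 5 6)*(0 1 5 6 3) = (0 1 2 4)(3 6 5)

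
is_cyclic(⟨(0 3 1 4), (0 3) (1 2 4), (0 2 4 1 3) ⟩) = no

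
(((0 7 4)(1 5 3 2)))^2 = (0 4 7)(1 3)(2 5)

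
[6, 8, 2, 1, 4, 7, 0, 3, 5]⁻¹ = [6, 3, 2, 7, 4, 8, 0, 5, 1]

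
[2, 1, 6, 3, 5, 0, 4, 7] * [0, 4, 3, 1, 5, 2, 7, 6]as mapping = [0→3, 1→4, 2→7, 3→1, 4→2, 5→0, 6→5, 7→6]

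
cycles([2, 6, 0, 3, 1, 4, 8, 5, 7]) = (0 2)(1 6 8 7 5 4)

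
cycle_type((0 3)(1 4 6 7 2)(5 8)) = 2^2.5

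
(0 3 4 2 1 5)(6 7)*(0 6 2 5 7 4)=(0 3)(1 7 2)(4 5 6)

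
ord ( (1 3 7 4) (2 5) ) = 4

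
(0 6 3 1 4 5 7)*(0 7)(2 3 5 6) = (0 2 3 1 4 6 5)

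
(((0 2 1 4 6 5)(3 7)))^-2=(0 6 1)(2 5 4)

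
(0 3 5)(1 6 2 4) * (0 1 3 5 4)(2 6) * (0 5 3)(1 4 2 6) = (0 3 2 5 4)(1 6)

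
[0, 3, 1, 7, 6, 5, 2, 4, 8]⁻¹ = [0, 2, 6, 1, 7, 5, 4, 3, 8]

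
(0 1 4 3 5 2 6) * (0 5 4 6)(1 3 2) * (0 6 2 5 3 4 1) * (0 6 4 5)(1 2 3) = (0 5 6 1 3 2 4)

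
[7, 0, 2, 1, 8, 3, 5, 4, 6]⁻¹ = [1, 3, 2, 5, 7, 6, 8, 0, 4]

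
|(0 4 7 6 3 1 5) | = 7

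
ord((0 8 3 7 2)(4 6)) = 10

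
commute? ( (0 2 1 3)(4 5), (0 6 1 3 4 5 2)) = no: (0 2 1 3)(4 5)*(0 6 1 3 4 5 2) = (1 4 2 3 6), (0 6 1 3 4 5 2)*(0 2 1 3)(4 5) = (0 6 3 5 1)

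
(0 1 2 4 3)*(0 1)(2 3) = (1 3)(2 4)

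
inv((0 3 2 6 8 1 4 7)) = (0 7 4 1 8 6 2 3)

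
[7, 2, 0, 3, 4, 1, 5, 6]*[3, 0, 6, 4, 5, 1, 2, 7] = [7, 6, 3, 4, 5, 0, 1, 2]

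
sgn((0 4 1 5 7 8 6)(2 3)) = -1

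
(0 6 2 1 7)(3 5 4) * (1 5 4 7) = (0 6 2 5 7)(3 4)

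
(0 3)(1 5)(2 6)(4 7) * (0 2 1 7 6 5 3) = (1 3 2 5 7 4 6)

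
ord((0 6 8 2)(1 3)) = 4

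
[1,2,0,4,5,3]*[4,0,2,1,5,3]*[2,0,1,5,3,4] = [2,1,3,4,5,0]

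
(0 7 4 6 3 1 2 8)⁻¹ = (0 8 2 1 3 6 4 7)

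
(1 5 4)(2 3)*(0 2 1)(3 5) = (0 2 5 4)(1 3)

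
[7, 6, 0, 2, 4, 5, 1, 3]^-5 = [2, 6, 3, 7, 4, 5, 1, 0]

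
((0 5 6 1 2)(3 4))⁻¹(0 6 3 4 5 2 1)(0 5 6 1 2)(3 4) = (0 2 5 1 4 3 6)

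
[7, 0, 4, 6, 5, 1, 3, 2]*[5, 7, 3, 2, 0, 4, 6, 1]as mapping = [0→1, 1→5, 2→0, 3→6, 4→4, 5→7, 6→2, 7→3]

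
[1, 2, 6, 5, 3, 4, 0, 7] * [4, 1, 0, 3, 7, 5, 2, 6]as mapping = [0→1, 1→0, 2→2, 3→5, 4→3, 5→7, 6→4, 7→6]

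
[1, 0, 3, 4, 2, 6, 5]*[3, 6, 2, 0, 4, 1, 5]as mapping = [0→6, 1→3, 2→0, 3→4, 4→2, 5→5, 6→1]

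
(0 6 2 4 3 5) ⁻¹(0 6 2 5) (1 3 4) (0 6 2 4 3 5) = (0 6 2 4) (1 5 3) 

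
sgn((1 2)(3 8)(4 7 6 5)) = -1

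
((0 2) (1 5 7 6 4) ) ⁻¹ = (0 2) (1 4 6 7 5) 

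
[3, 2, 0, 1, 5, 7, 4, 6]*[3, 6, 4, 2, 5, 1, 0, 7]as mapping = [0→2, 1→4, 2→3, 3→6, 4→1, 5→7, 6→5, 7→0]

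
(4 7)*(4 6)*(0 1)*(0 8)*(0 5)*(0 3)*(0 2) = (0 1 8 5 3 2)(4 7 6)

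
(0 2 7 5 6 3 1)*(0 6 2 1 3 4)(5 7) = (0 1 6 4)(2 5)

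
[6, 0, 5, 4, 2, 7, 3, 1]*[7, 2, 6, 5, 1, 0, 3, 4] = [3, 7, 0, 1, 6, 4, 5, 2]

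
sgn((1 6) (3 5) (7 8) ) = -1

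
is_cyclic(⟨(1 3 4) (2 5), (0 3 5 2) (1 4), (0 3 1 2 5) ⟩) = no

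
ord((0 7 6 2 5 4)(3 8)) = 6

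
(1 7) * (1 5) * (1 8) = (1 7 5 8)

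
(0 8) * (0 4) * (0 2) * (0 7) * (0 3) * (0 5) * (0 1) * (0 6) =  (0 8 4 2 7 3 5 1 6)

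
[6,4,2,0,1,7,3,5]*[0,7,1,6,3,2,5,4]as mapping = [0→5,1→3,2→1,3→0,4→7,5→4,6→6,7→2]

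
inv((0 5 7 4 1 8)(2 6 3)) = (0 8 1 4 7 5)(2 3 6)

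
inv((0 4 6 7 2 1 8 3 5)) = (0 5 3 8 1 2 7 6 4)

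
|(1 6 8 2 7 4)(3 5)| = 6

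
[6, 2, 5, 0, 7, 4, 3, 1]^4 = [6, 7, 1, 0, 5, 2, 3, 4]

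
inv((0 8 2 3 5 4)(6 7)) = (0 4 5 3 2 8)(6 7)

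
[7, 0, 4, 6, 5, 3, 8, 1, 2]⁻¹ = [1, 7, 8, 5, 2, 4, 3, 0, 6]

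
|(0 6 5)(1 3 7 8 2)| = 15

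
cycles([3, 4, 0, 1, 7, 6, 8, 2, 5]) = (0 3 1 4 7 2)(5 6 8)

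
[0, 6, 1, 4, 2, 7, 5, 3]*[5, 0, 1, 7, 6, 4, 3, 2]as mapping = [0→5, 1→3, 2→0, 3→6, 4→1, 5→2, 6→4, 7→7]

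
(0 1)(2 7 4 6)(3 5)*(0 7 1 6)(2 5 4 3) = (0 6 5 2 1 7 3 4)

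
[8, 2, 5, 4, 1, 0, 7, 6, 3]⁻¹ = [5, 4, 1, 8, 3, 2, 7, 6, 0]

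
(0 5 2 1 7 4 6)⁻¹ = (0 6 4 7 1 2 5)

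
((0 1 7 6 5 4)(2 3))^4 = (0 5 7)(1 4 6)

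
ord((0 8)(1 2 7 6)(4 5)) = 4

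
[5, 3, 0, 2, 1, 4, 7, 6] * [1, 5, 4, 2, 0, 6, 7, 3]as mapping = [0→6, 1→2, 2→1, 3→4, 4→5, 5→0, 6→3, 7→7]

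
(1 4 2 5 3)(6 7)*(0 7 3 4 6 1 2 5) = (0 7 1 6 3 2)(4 5)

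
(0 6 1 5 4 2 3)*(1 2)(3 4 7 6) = (0 3)(1 5 7 6 2 4)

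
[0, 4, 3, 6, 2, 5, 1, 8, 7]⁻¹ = [0, 6, 4, 2, 1, 5, 3, 8, 7]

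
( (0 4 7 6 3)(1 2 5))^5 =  (1 5 2)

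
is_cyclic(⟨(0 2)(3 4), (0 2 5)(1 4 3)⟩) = no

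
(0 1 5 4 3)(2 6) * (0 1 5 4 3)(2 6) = (0 5 3 1 4)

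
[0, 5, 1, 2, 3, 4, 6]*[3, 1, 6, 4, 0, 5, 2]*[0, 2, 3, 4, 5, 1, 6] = [4, 1, 2, 6, 5, 0, 3]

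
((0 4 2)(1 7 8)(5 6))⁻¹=(0 2 4)(1 8 7)(5 6)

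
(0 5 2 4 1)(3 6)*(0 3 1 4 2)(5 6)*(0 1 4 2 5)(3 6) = (0 3)(1 6 4 2 5)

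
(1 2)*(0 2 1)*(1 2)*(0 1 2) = (0 2 1)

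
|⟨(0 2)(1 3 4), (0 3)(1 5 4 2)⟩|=72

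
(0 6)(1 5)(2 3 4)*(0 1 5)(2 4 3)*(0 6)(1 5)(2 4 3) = (1 6 5)(2 4 3)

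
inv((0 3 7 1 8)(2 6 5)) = (0 8 1 7 3)(2 5 6)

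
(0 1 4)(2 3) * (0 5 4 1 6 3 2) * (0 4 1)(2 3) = (0 6 2 3 4 5 1)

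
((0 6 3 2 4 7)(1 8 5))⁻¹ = (0 7 4 2 3 6)(1 5 8)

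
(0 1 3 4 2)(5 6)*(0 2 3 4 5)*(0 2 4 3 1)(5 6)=(1 3 6 2 4)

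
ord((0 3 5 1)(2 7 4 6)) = 4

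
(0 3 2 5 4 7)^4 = (0 4 2)(3 7 5)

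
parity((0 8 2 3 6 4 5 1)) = odd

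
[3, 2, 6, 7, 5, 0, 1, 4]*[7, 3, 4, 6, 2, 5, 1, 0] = [6, 4, 1, 0, 5, 7, 3, 2]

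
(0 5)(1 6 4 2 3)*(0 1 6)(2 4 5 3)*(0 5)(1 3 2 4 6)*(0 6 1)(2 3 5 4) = (0 3)(1 4)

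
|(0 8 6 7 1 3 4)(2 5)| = 14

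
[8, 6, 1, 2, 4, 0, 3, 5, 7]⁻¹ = [5, 2, 3, 6, 4, 7, 1, 8, 0]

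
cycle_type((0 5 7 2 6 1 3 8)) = 8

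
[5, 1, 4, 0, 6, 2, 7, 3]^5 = [7, 1, 0, 6, 5, 3, 2, 4]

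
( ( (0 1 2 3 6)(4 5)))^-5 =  (4 5)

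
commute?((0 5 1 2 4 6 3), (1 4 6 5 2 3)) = no:(0 5 1 2 4 6 3) * (1 4 6 5 2 3) = (0 2 6 1 3)(4 5), (1 4 6 5 2 3) * (0 5 1 2 4 6 3) = (0 5 4 3 2)(1 6)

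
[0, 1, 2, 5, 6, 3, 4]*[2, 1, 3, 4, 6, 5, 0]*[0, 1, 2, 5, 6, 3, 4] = [2, 1, 5, 3, 0, 6, 4]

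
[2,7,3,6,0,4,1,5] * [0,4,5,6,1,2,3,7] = [5,7,6,3,0,1,4,2]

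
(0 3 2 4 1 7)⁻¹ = (0 7 1 4 2 3)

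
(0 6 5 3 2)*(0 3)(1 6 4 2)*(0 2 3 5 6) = (0 4 3 1)(2 5)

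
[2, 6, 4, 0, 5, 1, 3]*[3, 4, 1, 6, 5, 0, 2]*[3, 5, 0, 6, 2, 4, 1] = [5, 0, 4, 6, 3, 2, 1]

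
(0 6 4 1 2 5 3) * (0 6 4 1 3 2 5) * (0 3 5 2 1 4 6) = (0 6 4 5 1 2 3)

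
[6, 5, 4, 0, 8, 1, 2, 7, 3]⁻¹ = [3, 5, 6, 8, 2, 1, 0, 7, 4]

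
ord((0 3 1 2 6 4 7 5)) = 8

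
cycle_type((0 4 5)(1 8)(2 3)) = 2^2.3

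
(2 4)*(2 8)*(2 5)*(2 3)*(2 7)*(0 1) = (0 1)(2 4 8 5 3 7)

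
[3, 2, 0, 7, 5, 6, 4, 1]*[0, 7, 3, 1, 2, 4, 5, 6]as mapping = [0→1, 1→3, 2→0, 3→6, 4→4, 5→5, 6→2, 7→7]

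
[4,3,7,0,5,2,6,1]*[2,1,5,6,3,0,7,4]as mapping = [0→3,1→6,2→4,3→2,4→0,5→5,6→7,7→1]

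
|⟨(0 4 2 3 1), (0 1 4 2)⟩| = 20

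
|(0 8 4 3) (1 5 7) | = 12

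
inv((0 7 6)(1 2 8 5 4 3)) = (0 6 7)(1 3 4 5 8 2)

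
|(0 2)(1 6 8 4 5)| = 10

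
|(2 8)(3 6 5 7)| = 4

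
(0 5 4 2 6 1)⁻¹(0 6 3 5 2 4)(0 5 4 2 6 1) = (1 3 4 6 2 5)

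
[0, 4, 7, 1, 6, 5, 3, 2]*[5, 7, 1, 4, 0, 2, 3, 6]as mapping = [0→5, 1→0, 2→6, 3→7, 4→3, 5→2, 6→4, 7→1]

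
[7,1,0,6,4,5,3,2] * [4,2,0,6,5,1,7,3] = [3,2,4,7,5,1,6,0]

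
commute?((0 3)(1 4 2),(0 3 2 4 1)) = no:(0 3)(1 4 2)*(0 3 2 4 1) = (0 2),(0 3 2 4 1)*(0 3)(1 4 2) = (1 3)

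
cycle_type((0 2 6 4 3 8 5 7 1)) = 9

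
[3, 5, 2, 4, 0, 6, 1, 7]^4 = [3, 5, 2, 4, 0, 6, 1, 7]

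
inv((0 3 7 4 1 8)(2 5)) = (0 8 1 4 7 3)(2 5)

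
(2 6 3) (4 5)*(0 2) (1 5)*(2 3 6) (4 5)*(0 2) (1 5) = (0 3 2) (1 4 5) 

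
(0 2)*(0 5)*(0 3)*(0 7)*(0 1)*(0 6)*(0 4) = (0 2 5 3 7 1 6 4)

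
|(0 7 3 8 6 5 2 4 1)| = 9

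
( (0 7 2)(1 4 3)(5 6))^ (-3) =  (5 6)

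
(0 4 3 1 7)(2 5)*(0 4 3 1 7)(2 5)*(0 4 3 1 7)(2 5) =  (0 1 4 7 3)(2 5)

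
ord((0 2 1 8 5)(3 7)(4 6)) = 10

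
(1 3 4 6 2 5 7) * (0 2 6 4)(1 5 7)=(0 2 7 5 1 3)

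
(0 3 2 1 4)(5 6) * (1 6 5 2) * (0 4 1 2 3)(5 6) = (2 5 6 3)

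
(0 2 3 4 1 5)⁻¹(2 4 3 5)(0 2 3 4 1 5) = (0 3 1 4)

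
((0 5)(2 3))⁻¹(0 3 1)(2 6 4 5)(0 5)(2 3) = (0 3 6 4)(1 5 2)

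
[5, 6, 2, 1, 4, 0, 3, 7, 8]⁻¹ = [5, 3, 2, 6, 4, 0, 1, 7, 8]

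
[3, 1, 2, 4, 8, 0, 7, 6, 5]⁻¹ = [5, 1, 2, 0, 3, 8, 7, 6, 4]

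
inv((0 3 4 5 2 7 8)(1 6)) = (0 8 7 2 5 4 3)(1 6)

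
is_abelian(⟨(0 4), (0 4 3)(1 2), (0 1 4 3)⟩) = no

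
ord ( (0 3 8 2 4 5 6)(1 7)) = 14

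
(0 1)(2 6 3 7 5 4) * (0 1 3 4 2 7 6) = (0 3 6 4 7 5 2)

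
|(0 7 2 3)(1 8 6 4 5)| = 20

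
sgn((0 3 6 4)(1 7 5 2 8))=-1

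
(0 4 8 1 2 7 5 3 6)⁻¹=(0 6 3 5 7 2 1 8 4)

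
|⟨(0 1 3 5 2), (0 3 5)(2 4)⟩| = 720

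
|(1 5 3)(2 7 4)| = 3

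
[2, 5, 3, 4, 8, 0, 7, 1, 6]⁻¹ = [5, 7, 0, 2, 3, 1, 8, 6, 4]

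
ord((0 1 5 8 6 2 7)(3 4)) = 14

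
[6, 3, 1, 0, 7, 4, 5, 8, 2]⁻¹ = [3, 2, 8, 1, 5, 6, 0, 4, 7]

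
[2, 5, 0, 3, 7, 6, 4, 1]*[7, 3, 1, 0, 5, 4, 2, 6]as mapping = [0→1, 1→4, 2→7, 3→0, 4→6, 5→2, 6→5, 7→3]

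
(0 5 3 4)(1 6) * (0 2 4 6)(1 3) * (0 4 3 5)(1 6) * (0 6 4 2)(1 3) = (0 6 5 4)(1 2)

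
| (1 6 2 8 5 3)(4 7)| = 6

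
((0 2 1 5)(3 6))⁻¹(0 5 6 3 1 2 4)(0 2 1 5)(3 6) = (0 3 6 5 1 4 2)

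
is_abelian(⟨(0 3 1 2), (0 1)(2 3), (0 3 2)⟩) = no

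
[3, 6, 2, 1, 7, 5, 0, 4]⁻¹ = [6, 3, 2, 0, 7, 5, 1, 4]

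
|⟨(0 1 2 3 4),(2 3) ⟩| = 120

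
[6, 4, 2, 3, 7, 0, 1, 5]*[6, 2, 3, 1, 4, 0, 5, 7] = [5, 4, 3, 1, 7, 6, 2, 0]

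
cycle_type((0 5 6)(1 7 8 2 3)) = 3.5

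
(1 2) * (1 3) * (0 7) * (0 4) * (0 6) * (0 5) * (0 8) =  (0 7 4 6 5 8)(1 2 3)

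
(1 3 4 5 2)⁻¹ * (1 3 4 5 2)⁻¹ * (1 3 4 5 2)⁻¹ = (1 4 2 3 5)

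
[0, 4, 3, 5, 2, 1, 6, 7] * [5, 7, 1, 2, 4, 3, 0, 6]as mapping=[0→5, 1→4, 2→2, 3→3, 4→1, 5→7, 6→0, 7→6]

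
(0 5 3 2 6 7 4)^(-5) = (0 3 6 4 5 2 7)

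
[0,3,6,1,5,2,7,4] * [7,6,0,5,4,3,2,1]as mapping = [0→7,1→5,2→2,3→6,4→3,5→0,6→1,7→4]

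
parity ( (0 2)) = odd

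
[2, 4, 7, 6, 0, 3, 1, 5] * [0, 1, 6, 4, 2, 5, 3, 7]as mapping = [0→6, 1→2, 2→7, 3→3, 4→0, 5→4, 6→1, 7→5]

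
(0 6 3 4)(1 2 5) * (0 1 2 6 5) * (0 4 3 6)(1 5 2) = (0 2 4 5 1)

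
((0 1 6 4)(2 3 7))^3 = (0 4 6 1)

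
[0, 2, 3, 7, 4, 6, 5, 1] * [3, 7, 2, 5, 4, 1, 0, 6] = [3, 2, 5, 6, 4, 0, 1, 7]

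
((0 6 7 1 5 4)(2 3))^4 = (0 5 7)(1 6 4)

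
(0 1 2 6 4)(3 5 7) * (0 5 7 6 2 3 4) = (0 1 3 7 4 5 6)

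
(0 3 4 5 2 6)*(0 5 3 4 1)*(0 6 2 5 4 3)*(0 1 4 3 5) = (0 5)(1 6 3 4)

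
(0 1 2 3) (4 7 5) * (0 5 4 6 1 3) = (0 3 5 6 1 2) (4 7) 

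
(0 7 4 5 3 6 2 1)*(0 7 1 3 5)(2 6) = (0 1 7 4)(2 3)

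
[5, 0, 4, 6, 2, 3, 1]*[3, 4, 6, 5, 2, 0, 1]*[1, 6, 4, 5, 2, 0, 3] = [1, 5, 4, 6, 3, 0, 2]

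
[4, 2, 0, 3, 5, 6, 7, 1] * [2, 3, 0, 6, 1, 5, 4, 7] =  [1, 0, 2, 6, 5, 4, 7, 3]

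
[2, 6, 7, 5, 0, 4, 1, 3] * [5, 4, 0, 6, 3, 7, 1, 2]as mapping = [0→0, 1→1, 2→2, 3→7, 4→5, 5→3, 6→4, 7→6]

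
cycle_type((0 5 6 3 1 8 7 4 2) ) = 9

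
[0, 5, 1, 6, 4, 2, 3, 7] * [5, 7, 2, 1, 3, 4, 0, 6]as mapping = [0→5, 1→4, 2→7, 3→0, 4→3, 5→2, 6→1, 7→6]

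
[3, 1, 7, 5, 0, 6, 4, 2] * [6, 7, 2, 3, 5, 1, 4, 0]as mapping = [0→3, 1→7, 2→0, 3→1, 4→6, 5→4, 6→5, 7→2]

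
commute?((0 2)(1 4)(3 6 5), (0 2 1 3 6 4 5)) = no:(0 2)(1 4)(3 6 5)*(0 2 1 3 6 4 5) = (0 1 5 6)(3 4), (0 2 1 3 6 4 5)*(0 2)(1 4)(3 6 5) = (1 6)(2 4 3 5)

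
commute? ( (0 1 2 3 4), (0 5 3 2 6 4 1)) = no: (0 1 2 3 4)*(0 5 3 2 6 4 1) = (1 6 4 5 3), (0 5 3 2 6 4 1)*(0 1 2 3 4) = (0 5 4 2 6)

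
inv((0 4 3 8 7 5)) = (0 5 7 8 3 4)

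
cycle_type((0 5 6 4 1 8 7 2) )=8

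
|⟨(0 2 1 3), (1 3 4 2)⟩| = 120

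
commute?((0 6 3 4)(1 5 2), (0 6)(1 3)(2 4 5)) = no:(0 6 3 4)(1 5 2)*(0 6)(1 3)(2 4 5) = (1 2 3 5 4 6), (0 6)(1 3)(2 4 5)*(0 6 3 4)(1 5 2) = (0 3 5 1 4 2)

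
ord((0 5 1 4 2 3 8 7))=8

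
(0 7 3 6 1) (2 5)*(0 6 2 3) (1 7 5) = (0 5 3 2 1 6 7) 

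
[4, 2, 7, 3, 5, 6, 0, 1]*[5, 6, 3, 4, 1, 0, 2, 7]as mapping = [0→1, 1→3, 2→7, 3→4, 4→0, 5→2, 6→5, 7→6]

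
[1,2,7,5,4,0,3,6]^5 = [3,5,0,7,4,6,2,1]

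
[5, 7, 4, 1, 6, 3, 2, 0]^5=[0, 1, 6, 3, 2, 5, 4, 7]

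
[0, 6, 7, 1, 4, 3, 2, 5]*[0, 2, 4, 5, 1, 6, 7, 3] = [0, 7, 3, 2, 1, 5, 4, 6]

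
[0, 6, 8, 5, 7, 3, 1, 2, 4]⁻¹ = [0, 6, 7, 5, 8, 3, 1, 4, 2]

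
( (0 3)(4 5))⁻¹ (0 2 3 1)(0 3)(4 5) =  (0 1 3 2)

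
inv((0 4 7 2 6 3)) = (0 3 6 2 7 4)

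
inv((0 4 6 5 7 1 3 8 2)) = (0 2 8 3 1 7 5 6 4)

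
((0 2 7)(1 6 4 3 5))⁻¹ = (0 7 2)(1 5 3 4 6)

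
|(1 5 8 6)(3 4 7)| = 12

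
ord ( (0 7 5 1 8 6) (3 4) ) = 6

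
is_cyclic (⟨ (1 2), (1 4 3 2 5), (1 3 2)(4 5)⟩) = no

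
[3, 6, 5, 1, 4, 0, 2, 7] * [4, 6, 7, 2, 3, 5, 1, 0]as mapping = [0→2, 1→1, 2→5, 3→6, 4→3, 5→4, 6→7, 7→0]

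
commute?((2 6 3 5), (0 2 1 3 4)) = no:(2 6 3 5) * (0 2 1 3 4) = (0 2 6 4)(1 3 5), (0 2 1 3 4) * (2 6 3 5) = (0 6 3 4)(1 5 2)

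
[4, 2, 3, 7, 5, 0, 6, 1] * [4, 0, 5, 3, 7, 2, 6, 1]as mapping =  [0→7, 1→5, 2→3, 3→1, 4→2, 5→4, 6→6, 7→0]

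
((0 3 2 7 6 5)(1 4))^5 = (0 5 6 7 2 3)(1 4)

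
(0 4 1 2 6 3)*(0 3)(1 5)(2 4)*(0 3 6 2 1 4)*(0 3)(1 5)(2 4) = (0 5 2 4 1 3 6)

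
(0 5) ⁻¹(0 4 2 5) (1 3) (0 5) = (0 5 4 2) (1 3) 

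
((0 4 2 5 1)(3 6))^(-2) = (0 5 4 1 2)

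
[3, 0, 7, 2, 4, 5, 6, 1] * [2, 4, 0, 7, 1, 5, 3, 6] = [7, 2, 6, 0, 1, 5, 3, 4]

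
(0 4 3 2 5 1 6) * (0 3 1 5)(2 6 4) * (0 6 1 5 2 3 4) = (0 3 1)(2 6 4 5)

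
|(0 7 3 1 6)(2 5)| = 10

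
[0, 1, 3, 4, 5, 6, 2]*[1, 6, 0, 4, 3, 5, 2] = [1, 6, 4, 3, 5, 2, 0]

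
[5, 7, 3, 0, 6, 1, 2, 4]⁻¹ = [3, 5, 6, 2, 7, 0, 4, 1]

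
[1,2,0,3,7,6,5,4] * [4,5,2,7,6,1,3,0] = [5,2,4,7,0,3,1,6]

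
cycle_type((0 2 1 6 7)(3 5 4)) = 3.5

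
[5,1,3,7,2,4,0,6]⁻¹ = [6,1,4,2,5,0,7,3]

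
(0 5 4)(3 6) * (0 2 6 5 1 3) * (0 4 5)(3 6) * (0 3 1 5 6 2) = (0 5 6 4)(1 2)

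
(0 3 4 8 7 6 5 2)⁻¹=(0 2 5 6 7 8 4 3)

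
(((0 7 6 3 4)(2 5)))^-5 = (2 5)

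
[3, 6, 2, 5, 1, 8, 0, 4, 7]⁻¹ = [6, 4, 2, 0, 7, 3, 1, 8, 5]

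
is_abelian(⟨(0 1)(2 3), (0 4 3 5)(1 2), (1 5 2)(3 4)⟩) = no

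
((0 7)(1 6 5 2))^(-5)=(0 7)(1 2 5 6)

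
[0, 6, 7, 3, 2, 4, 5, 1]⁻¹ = [0, 7, 4, 3, 5, 6, 1, 2]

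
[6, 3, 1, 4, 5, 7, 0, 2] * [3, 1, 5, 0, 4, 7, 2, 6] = [2, 0, 1, 4, 7, 6, 3, 5]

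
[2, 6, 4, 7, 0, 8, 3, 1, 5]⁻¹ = [4, 7, 0, 6, 2, 8, 1, 3, 5]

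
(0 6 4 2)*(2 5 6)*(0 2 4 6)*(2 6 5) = (0 4 2 6 5)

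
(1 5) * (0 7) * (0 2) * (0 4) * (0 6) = (0 7 2 4 6)(1 5)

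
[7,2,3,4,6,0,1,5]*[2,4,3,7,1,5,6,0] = [0,3,7,1,6,2,4,5]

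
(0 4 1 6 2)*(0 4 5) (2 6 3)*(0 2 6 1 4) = (0 5 2) (1 3 6) 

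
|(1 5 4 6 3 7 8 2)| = 8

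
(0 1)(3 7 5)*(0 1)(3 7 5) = (3 5 7)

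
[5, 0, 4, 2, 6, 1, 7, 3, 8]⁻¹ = [1, 5, 3, 7, 2, 0, 4, 6, 8]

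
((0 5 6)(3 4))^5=(0 6 5)(3 4)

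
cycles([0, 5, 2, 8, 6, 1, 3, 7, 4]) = (1 5)(3 8 4 6)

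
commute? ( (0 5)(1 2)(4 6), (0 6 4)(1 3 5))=no: (0 5)(1 2)(4 6) * (0 6 4)(1 3 5)=(0 1 2 3 5 6), (0 6 4)(1 3 5) * (0 5)(1 2)(4 6)=(0 4 5 2 1 3)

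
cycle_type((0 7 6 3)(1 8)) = 2.4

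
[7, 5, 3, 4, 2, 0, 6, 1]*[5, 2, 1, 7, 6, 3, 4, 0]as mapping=[0→0, 1→3, 2→7, 3→6, 4→1, 5→5, 6→4, 7→2]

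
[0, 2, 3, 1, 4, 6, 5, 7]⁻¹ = [0, 3, 1, 2, 4, 6, 5, 7]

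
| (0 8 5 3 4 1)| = 6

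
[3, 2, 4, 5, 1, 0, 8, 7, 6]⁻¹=[5, 4, 1, 0, 2, 3, 8, 7, 6]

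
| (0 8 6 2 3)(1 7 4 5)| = 20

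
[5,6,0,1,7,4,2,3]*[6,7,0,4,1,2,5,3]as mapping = [0→2,1→5,2→6,3→7,4→3,5→1,6→0,7→4]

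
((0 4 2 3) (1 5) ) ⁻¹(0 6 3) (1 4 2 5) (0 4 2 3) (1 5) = (0 4 6) (1 5 2 3) 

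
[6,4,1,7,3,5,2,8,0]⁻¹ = [8,2,6,4,1,5,0,3,7]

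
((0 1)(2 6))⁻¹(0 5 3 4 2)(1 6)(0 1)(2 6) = (0 2)(1 5 3 4 6)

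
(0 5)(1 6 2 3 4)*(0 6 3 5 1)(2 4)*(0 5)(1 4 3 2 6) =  (0 4 5 1 2)(3 6)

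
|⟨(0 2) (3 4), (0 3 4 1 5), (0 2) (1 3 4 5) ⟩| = 360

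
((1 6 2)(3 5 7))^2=(1 2 6)(3 7 5)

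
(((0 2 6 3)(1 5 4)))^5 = (0 2 6 3)(1 4 5)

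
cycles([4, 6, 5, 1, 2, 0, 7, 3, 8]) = (0 4 2 5) (1 6 7 3) 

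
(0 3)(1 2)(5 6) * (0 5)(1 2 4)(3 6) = (0 6)(1 4)(3 5)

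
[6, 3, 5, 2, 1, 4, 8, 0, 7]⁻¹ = [7, 4, 3, 1, 5, 2, 0, 8, 6]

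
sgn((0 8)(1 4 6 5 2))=-1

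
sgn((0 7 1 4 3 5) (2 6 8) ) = -1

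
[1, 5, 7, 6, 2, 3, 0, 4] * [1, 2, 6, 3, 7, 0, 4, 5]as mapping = [0→2, 1→0, 2→5, 3→4, 4→6, 5→3, 6→1, 7→7]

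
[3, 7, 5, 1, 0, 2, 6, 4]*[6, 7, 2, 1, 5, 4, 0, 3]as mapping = [0→1, 1→3, 2→4, 3→7, 4→6, 5→2, 6→0, 7→5]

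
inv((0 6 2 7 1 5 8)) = (0 8 5 1 7 2 6)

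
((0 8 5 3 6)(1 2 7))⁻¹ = (0 6 3 5 8)(1 7 2)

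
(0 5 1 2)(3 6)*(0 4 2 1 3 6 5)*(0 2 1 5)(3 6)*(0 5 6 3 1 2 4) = (0 4 2)(1 6)(3 5)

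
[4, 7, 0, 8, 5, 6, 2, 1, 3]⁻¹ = [2, 7, 6, 8, 0, 4, 5, 1, 3]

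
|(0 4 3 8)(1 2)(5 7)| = 4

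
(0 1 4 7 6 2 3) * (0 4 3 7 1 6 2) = (0 6)(1 3 4)(2 7)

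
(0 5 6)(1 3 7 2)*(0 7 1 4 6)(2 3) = (0 5)(1 2 4 6 7 3)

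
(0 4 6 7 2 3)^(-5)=(0 4 6 7 2 3)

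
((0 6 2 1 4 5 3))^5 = (0 5 1 6 3 4 2)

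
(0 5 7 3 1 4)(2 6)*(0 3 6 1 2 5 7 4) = (0 7 6 5 4 3 2 1)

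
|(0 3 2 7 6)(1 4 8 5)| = 20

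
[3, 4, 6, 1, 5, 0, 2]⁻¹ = [5, 3, 6, 0, 1, 4, 2]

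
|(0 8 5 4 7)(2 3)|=10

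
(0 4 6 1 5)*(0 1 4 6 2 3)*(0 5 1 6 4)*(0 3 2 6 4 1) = (0 1)(3 5 4 6)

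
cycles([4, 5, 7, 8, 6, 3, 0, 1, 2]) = (0 4 6) (1 5 3 8 2 7) 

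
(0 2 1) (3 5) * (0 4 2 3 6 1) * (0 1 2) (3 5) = (0 5 6 2 1 4) 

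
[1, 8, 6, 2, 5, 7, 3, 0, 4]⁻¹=[7, 0, 3, 6, 8, 4, 2, 5, 1]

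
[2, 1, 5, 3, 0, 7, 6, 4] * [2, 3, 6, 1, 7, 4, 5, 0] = [6, 3, 4, 1, 2, 0, 5, 7]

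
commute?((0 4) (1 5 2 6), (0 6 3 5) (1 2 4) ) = no:(0 4) (1 5 2 6)*(0 6 3 5) (1 2 4) = (0 1) (2 3 5 4 6), (0 6 3 5) (1 2 4)*(0 4) (1 5 2 6) = (0 1 6 3 2) (4 5) 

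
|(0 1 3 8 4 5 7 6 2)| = 9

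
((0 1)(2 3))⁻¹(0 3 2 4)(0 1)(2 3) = (1 2 3 4)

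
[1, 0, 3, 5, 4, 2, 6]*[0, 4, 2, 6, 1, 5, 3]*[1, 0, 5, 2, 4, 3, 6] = [4, 1, 6, 3, 0, 5, 2]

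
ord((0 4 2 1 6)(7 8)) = 10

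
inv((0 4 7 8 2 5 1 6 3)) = (0 3 6 1 5 2 8 7 4)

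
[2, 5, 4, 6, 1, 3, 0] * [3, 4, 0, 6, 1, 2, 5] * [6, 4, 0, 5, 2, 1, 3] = [6, 0, 4, 1, 2, 3, 5]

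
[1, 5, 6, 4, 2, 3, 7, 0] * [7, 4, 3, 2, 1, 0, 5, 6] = [4, 0, 5, 1, 3, 2, 6, 7]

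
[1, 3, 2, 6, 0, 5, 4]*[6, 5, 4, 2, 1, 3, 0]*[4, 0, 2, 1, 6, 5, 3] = [5, 2, 6, 4, 3, 1, 0]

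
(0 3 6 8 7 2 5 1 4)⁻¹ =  (0 4 1 5 2 7 8 6 3)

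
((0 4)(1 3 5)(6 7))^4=(1 3 5)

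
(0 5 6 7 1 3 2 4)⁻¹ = (0 4 2 3 1 7 6 5)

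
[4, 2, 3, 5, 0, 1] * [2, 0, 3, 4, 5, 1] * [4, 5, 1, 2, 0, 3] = [3, 2, 0, 5, 1, 4]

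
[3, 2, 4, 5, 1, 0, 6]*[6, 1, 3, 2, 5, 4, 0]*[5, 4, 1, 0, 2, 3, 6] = [1, 0, 3, 2, 4, 6, 5]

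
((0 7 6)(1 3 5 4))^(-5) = (0 7 6)(1 4 5 3)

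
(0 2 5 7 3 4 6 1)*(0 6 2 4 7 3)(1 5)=(0 4 2 1 6 5 3 7)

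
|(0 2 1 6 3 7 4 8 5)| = 9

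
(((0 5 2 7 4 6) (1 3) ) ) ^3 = (0 7) (1 3) (2 6) (4 5) 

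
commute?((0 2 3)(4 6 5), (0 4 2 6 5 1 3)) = no:(0 2 3)(4 6 5)*(0 4 2 6 5 1 3) = (0 6 1 3 4 5 2), (0 4 2 6 5 1 3)*(0 2 3)(4 6 5) = (0 6 4 3 2 5 1)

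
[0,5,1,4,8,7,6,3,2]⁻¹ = [0,2,8,7,3,1,6,5,4]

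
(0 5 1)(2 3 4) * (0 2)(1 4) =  (0 5 4)(1 2 3)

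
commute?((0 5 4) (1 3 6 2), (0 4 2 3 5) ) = no:(0 5 4) (1 3 6 2)*(0 4 2 3 5) = (1 5 2) (3 6), (0 4 2 3 5)*(0 5 4) (1 3 6 2) = (1 3 4) (2 6) 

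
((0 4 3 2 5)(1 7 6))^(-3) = (0 3 5 4 2)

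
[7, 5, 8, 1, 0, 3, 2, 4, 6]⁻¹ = [4, 3, 6, 5, 7, 1, 8, 0, 2]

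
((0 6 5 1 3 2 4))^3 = (0 1 4 5 2 6 3)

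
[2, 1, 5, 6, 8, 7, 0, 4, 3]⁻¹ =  [6, 1, 0, 8, 7, 2, 3, 5, 4]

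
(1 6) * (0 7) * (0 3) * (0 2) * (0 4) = (0 7 3 2 4)(1 6)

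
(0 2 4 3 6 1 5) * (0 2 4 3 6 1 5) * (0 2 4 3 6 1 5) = (0 3 5 4 1 2 6)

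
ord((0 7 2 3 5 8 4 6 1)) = 9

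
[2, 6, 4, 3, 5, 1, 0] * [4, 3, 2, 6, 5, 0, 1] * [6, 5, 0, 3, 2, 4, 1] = [0, 5, 4, 1, 6, 3, 2]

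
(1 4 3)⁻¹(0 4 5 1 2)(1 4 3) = (0 3 5 4 2)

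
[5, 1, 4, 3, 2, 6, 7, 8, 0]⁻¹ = [8, 1, 4, 3, 2, 0, 5, 6, 7]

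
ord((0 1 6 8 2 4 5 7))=8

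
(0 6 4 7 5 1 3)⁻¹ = (0 3 1 5 7 4 6)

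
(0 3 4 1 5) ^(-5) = () 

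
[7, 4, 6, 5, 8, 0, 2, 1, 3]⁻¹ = [5, 7, 6, 8, 1, 3, 2, 0, 4]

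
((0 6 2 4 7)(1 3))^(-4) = (0 6 2 4 7)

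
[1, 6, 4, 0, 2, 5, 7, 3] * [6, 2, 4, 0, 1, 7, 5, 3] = [2, 5, 1, 6, 4, 7, 3, 0]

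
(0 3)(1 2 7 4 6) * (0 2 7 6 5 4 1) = (0 3 2 6)(1 7)(4 5)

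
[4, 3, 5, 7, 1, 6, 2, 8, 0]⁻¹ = [8, 4, 6, 1, 0, 2, 5, 3, 7]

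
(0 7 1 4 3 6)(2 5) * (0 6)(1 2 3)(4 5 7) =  (0 4 1 5 3)(2 7)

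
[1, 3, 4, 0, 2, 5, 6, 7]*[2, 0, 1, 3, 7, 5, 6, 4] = [0, 3, 7, 2, 1, 5, 6, 4]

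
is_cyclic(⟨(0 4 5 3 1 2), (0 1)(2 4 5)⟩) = no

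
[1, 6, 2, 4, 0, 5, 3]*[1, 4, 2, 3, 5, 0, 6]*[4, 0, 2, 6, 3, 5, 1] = [3, 1, 2, 5, 0, 4, 6]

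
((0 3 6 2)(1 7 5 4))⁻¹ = (0 2 6 3)(1 4 5 7)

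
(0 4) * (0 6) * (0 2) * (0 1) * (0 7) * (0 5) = (0 4 6 2 1 7 5)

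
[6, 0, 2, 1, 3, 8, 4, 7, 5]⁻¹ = [1, 3, 2, 4, 6, 8, 0, 7, 5]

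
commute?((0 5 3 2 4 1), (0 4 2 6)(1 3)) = no:(0 5 3 2 4 1) * (0 4 2 6)(1 3) = (0 5 1 4 3 6), (0 4 2 6)(1 3) * (0 5 3 2 4 1) = (0 1 2 6 5 3)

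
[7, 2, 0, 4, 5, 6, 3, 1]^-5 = [2, 7, 1, 6, 3, 4, 5, 0]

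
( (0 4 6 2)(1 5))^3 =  (0 2 6 4)(1 5)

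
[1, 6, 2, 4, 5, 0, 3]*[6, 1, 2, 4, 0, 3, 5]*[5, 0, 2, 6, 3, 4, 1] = [0, 4, 2, 5, 6, 1, 3]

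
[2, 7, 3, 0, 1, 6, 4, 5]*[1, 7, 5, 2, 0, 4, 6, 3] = [5, 3, 2, 1, 7, 6, 0, 4]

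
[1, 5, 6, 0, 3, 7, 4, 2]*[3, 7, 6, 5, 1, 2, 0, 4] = [7, 2, 0, 3, 5, 4, 1, 6]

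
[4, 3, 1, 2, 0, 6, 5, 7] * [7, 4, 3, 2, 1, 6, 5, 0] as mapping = [0→1, 1→2, 2→4, 3→3, 4→7, 5→5, 6→6, 7→0] 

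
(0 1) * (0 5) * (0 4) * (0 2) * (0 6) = (0 1 5 4 2 6)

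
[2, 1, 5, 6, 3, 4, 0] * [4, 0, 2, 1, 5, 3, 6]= [2, 0, 3, 6, 1, 5, 4]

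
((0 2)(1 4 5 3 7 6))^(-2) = (1 7 5)(3 4 6)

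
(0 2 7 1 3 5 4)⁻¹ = (0 4 5 3 1 7 2)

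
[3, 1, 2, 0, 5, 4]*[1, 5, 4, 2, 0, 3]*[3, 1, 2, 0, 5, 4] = [2, 4, 5, 1, 0, 3]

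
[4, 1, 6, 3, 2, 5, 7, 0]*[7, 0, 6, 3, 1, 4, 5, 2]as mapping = [0→1, 1→0, 2→5, 3→3, 4→6, 5→4, 6→2, 7→7]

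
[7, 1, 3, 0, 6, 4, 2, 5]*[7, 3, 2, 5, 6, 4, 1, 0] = [0, 3, 5, 7, 1, 6, 2, 4]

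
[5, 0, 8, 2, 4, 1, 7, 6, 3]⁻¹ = [1, 5, 3, 8, 4, 0, 7, 6, 2]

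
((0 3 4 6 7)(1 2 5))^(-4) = (0 3 4 6 7)(1 5 2)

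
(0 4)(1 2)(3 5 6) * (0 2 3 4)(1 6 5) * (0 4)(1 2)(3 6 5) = (0 4 1 6)(2 5 3)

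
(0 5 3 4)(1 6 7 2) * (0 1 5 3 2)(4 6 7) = (0 3 6 4 1 7)(2 5)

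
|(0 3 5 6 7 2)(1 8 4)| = 6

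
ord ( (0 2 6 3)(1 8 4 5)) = 4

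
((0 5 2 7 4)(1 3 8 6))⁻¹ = (0 4 7 2 5)(1 6 8 3)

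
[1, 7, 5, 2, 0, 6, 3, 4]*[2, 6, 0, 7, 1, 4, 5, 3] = [6, 3, 4, 0, 2, 5, 7, 1]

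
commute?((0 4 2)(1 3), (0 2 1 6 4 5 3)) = no:(0 4 2)(1 3) * (0 2 1 6 4 5 3) = (0 5 3 6 4 1), (0 2 1 6 4 5 3) * (0 4 2)(1 3) = (1 6 2 3 4 5)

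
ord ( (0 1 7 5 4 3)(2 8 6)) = 6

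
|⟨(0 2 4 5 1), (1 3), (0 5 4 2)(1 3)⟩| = 720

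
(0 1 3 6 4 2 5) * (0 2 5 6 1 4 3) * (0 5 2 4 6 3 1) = (0 6 1 5 4 2 3)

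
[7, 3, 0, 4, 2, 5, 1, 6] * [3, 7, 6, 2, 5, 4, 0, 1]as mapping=[0→1, 1→2, 2→3, 3→5, 4→6, 5→4, 6→7, 7→0]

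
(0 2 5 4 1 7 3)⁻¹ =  (0 3 7 1 4 5 2)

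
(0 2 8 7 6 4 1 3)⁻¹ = (0 3 1 4 6 7 8 2)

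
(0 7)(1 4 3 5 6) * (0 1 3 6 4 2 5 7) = (1 2 5 4 6 3 7)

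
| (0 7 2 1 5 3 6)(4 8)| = 14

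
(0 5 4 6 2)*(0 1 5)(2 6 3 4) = (1 5 2)(3 4)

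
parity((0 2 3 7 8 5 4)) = even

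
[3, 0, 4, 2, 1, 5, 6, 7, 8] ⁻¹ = [1, 4, 3, 0, 2, 5, 6, 7, 8] 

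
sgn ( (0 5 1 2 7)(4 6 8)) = 1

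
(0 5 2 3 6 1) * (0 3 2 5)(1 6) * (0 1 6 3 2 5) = (0 1 2 5)(3 6)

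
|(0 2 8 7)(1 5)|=4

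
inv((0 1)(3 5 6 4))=(0 1)(3 4 6 5)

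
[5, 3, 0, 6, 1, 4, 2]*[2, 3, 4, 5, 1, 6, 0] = [6, 5, 2, 0, 3, 1, 4]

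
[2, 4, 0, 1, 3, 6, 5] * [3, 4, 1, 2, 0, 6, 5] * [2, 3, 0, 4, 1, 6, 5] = [3, 2, 4, 1, 0, 6, 5]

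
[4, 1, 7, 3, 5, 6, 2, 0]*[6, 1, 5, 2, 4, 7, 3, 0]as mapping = [0→4, 1→1, 2→0, 3→2, 4→7, 5→3, 6→5, 7→6]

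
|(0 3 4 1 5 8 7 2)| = 8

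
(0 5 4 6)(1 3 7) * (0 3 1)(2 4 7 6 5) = (0 2 4 5 7)(3 6)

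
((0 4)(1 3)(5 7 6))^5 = (0 4)(1 3)(5 6 7)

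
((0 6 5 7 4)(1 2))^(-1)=(0 4 7 5 6)(1 2)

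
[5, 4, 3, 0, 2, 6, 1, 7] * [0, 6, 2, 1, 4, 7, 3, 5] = [7, 4, 1, 0, 2, 3, 6, 5]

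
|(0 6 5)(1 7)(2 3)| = 6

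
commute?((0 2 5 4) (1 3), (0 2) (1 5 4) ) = no:(0 2 5 4) (1 3) * (0 2) (1 5 4) = (1 3 5) (2 4), (0 2) (1 5 4) * (0 2 5 4) (1 3) = (0 5) (1 4 3) 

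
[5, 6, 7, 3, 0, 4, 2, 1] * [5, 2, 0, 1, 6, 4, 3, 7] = [4, 3, 7, 1, 5, 6, 0, 2] 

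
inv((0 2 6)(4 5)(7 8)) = (0 6 2)(4 5)(7 8)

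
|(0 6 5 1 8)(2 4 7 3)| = 20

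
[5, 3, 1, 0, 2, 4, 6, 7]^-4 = [4, 0, 3, 5, 1, 2, 6, 7]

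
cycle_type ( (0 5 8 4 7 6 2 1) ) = 8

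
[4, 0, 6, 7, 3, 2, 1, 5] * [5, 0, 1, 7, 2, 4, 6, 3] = [2, 5, 6, 3, 7, 1, 0, 4]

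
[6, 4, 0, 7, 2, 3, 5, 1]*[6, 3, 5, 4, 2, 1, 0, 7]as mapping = [0→0, 1→2, 2→6, 3→7, 4→5, 5→4, 6→1, 7→3]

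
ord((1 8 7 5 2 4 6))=7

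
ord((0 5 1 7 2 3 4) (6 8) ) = 14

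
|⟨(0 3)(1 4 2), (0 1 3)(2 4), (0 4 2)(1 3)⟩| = 120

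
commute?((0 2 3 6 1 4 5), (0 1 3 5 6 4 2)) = no:(0 2 3 6 1 4 5) * (0 1 3 5 6 4 2) = (1 2 5)(3 4 6), (0 1 3 5 6 4 2) * (0 2 3 6 1 4 5) = (0 4 3)(1 6 5)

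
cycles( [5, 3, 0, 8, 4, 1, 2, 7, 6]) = (0 5 1 3 8 6 2)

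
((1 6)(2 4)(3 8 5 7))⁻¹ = (1 6)(2 4)(3 7 5 8)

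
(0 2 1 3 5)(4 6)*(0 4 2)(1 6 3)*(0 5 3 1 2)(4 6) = (0 5 6)(1 2 4)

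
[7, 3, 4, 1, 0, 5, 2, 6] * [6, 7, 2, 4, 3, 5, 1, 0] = [0, 4, 3, 7, 6, 5, 2, 1]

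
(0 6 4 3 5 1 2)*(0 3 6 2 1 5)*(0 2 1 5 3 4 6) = (0 1 5 3 2 4)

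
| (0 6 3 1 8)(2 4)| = 10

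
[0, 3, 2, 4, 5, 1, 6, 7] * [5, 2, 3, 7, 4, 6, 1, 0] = [5, 7, 3, 4, 6, 2, 1, 0]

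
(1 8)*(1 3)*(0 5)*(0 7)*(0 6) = (0 5 7 6)(1 8 3)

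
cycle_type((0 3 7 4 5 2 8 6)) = 8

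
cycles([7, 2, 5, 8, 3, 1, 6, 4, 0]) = (0 7 4 3 8)(1 2 5)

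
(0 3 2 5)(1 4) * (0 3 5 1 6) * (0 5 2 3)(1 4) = (0 2 4 6 5)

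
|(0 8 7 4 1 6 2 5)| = 8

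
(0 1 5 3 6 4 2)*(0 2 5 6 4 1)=(1 6)(3 4 5)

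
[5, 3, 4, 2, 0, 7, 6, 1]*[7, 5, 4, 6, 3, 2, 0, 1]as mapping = [0→2, 1→6, 2→3, 3→4, 4→7, 5→1, 6→0, 7→5]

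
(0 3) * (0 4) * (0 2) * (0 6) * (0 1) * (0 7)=(0 3 4 2 6 1 7)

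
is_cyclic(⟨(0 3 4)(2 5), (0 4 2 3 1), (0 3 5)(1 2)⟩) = no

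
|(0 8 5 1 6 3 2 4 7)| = 9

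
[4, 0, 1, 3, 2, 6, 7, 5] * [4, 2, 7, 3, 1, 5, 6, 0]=[1, 4, 2, 3, 7, 6, 0, 5]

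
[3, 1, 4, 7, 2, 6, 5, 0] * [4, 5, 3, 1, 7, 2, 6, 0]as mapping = [0→1, 1→5, 2→7, 3→0, 4→3, 5→6, 6→2, 7→4]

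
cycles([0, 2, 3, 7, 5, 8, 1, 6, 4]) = (1 2 3 7 6)(4 5 8)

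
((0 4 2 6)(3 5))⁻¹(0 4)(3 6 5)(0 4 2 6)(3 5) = (0 3 5)(2 4)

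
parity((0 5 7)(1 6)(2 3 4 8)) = even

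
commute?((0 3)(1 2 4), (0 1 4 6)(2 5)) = no:(0 3)(1 2 4) * (0 1 4 6)(2 5) = (0 3 1 5 2 6), (0 1 4 6)(2 5) * (0 3)(1 2 4) = (0 2 5 4 6 3)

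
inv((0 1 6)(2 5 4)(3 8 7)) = (0 6 1)(2 4 5)(3 7 8)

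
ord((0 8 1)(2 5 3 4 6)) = 15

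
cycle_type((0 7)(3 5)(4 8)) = 2^3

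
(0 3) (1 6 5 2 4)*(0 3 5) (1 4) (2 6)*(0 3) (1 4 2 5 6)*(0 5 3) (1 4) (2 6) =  (0 2 1 3 5 4 6) 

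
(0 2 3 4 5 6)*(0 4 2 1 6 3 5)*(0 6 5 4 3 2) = (0 1 5 2 4 6 3)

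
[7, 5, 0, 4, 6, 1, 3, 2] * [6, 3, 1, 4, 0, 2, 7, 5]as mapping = [0→5, 1→2, 2→6, 3→0, 4→7, 5→3, 6→4, 7→1]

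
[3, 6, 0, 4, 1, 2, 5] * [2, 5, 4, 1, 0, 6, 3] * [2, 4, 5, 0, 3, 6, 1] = [4, 0, 5, 2, 6, 3, 1]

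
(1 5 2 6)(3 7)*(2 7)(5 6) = (1 6)(2 5 7 3)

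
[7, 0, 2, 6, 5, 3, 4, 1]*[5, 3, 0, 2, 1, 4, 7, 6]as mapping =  [0→6, 1→5, 2→0, 3→7, 4→4, 5→2, 6→1, 7→3]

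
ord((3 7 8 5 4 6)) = 6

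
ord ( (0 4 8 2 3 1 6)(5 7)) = 14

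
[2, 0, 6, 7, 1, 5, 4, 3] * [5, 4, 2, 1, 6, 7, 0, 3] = [2, 5, 0, 3, 4, 7, 6, 1]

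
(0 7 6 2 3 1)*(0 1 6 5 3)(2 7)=(0 2)(3 6 7 5)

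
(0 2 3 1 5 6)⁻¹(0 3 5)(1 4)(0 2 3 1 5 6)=(1 6 2)(4 5)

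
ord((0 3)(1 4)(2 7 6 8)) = 4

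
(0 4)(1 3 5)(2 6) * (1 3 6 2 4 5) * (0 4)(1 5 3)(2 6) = (0 3 5 1 2 6)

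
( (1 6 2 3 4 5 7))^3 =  (1 3 7 2 5 6 4)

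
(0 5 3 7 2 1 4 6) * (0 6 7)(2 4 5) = (0 2 1 5 3)(4 7)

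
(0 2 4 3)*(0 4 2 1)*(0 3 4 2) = (0 1 3 2)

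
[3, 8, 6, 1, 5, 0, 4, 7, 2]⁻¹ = [5, 3, 8, 0, 6, 4, 2, 7, 1]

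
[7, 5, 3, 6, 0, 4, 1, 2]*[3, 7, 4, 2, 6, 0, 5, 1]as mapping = [0→1, 1→0, 2→2, 3→5, 4→3, 5→6, 6→7, 7→4]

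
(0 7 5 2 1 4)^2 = (0 5 1)(2 4 7)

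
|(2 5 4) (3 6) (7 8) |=6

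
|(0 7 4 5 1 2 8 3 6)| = 9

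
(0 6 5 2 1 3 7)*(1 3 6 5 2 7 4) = (0 5 7) (1 6 2 3 4) 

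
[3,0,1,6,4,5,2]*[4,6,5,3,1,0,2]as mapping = [0→3,1→4,2→6,3→2,4→1,5→0,6→5]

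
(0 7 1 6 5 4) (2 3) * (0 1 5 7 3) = (0 3 2) (1 6 7 5 4) 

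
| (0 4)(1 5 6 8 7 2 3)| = 14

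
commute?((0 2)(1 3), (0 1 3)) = no:(0 2)(1 3) * (0 1 3) = (0 2 1), (0 1 3) * (0 2)(1 3) = (0 3 2)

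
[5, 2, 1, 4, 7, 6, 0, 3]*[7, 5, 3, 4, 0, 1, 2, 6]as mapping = [0→1, 1→3, 2→5, 3→0, 4→6, 5→2, 6→7, 7→4]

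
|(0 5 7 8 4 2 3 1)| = 8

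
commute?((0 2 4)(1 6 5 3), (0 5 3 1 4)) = no:(0 2 4)(1 6 5 3)*(0 5 3 1 4) = (0 2)(1 6 3 4 5), (0 5 3 1 4)*(0 2 4)(1 6 5 3) = (0 3 6 5 1)(2 4)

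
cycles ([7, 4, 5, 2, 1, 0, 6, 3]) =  (0 7 3 2 5)(1 4)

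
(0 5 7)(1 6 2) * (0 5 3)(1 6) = (0 3)(2 6)(5 7)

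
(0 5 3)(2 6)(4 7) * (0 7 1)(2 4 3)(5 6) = (0 6 4 1)(2 5)(3 7)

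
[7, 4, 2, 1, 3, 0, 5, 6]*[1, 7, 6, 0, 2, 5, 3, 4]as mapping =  [0→4, 1→2, 2→6, 3→7, 4→0, 5→1, 6→5, 7→3]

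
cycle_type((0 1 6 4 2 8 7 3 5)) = 9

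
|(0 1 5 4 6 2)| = 6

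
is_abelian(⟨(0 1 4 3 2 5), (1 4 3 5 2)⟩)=no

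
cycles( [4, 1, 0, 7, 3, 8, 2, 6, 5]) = (0 4 3 7 6 2) (5 8) 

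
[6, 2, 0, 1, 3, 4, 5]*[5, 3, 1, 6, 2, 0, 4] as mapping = [0→4, 1→1, 2→5, 3→3, 4→6, 5→2, 6→0] 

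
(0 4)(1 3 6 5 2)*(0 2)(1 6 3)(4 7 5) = (0 7 5)(2 6 4)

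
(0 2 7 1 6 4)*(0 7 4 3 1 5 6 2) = (1 2 4 7 5 6 3) 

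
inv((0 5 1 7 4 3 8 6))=(0 6 8 3 4 7 1 5)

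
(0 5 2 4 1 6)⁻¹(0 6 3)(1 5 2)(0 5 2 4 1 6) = (0 3 5)(2 4 6)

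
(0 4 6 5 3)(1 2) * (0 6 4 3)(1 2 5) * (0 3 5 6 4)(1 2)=(0 5 3 4)(1 6 2)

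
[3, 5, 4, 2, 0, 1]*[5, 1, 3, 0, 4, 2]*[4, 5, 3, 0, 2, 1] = [4, 3, 2, 0, 1, 5]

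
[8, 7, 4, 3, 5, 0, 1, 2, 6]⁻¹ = [5, 6, 7, 3, 2, 4, 8, 1, 0]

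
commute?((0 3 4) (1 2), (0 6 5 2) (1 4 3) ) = no:(0 3 4) (1 2)*(0 6 5 2) (1 4 3) = (0 1) (2 4 6 5), (0 6 5 2) (1 4 3)*(0 3 4) (1 2) = (0 6 5 1) (2 3) 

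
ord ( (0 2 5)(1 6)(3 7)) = 6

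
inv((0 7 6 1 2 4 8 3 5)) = (0 5 3 8 4 2 1 6 7)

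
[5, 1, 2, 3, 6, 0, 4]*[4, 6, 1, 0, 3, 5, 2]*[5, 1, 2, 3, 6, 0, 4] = [0, 4, 1, 5, 2, 6, 3]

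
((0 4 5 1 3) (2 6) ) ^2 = (0 5 3 4 1) 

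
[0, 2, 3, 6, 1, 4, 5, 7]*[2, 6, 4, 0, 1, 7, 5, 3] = [2, 4, 0, 5, 6, 1, 7, 3]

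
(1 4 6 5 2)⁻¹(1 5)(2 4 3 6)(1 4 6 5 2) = (1 6 3 5)(2 4)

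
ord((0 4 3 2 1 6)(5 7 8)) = 6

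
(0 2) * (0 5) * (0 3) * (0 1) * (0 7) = (0 2 5 3 1 7)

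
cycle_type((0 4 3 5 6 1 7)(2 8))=2.7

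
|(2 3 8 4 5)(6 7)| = 10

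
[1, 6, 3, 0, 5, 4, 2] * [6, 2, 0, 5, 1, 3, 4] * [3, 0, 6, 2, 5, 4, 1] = [6, 5, 4, 1, 2, 0, 3]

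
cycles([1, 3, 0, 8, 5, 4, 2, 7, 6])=(0 1 3 8 6 2)(4 5)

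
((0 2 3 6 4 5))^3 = (0 6)(2 4)(3 5)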